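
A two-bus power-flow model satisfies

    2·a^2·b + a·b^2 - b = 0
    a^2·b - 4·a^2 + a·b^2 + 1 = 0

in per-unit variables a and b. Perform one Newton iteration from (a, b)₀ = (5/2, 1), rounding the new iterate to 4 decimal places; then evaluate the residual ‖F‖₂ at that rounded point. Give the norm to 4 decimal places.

4.9527

At (5/2, 1): F = (14.0000, -15.2500).
Jacobian J = [[4·a·b + b^2, 2·a^2 + 2·a·b - 1], [2·a·b - 8·a + b^2, a^2 + 2·a·b]].
At the point, J = [[11.0000, 16.5000], [-14.0000, 11.2500]] (det J = 354.7500).
Solving J·Δ = −F gives Δ = (-1.1533, -0.0796).
Then the next iterate is (a, b)₁ = (1.3467, 0.9204).
Re-evaluating at (1.3467, 0.9204): F = (3.558915, -3.444327), so ‖F‖₂ = 4.9527.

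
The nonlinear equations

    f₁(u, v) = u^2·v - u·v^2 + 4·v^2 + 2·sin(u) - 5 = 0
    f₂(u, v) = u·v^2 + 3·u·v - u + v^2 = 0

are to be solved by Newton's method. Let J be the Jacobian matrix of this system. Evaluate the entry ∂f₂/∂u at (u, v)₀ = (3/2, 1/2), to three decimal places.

∂f₂/∂u = v^2 + 3·v - 1.
At (3/2, 1/2) this is 0.750.

0.750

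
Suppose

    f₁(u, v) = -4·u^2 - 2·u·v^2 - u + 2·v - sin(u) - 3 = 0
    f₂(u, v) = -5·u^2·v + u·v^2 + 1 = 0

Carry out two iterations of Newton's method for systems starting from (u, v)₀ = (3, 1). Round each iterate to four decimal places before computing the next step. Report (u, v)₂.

(2.1318, -5.1027)

At (3, 1): F = (-46.141120, -41.0000).
Jacobian J = [[-8·u - 2·v^2 - cos(u) - 1, -4·u·v + 2], [-10·u·v + v^2, -5·u^2 + 2·u·v]].
At the point, J = [[-26.010008, -10.0000], [-29.0000, -39.0000]] (det J = 724.390293).
Solving J·Δ = −F gives Δ = (-1.9182, 0.3750).
Then the next iterate is (u, v)₁ = (1.0818, 1.3750).
Round to (1.0818, 1.3750) and repeat: F = (-10.986326, -5.000474), J = [[-13.905390, -3.9499], [-12.984125, -2.876506]].
Δ = (1.0500, -6.4777), so (u, v)₂ = (2.1318, -5.1027).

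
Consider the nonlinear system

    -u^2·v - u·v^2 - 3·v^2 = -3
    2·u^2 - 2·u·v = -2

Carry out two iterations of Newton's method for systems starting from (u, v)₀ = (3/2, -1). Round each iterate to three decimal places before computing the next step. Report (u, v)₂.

(-0.588, -0.984)

At (3/2, -1): F = (0.750, 9.500).
Jacobian J = [[-2·u·v - v^2, -u^2 - 2·u·v - 6·v], [4·u - 2·v, -2·u]].
At the point, J = [[2.000, 6.750], [8.000, -3.000]] (det J = -60.000).
Solving J·Δ = −F gives Δ = (-1.106, 0.217).
Then the next iterate is (u, v)₁ = (0.394, -0.783).
Round to (0.394, -0.783) and repeat: F = (1.04073, 2.92748), J = [[0.00392, 5.15977], [3.142, -0.788]].
Δ = (-0.982, -0.201), so (u, v)₂ = (-0.588, -0.984).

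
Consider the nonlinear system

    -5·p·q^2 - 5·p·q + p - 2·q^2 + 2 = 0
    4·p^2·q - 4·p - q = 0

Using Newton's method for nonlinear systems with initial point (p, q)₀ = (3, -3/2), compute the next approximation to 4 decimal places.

At (3, -3/2): F = (-10.7500, -64.5000).
Jacobian J = [[-5·q^2 - 5·q + 1, -10·p·q - 5·p - 4·q], [8·p·q - 4, 4·p^2 - 1]].
At the point, J = [[-2.7500, 36.0000], [-40.0000, 35.0000]] (det J = 1343.7500).
Solving J·Δ = −F gives Δ = (-1.4480, 0.1880).
Then the next iterate is (p, q)₁ = (1.5520, -1.3120).

(1.5520, -1.3120)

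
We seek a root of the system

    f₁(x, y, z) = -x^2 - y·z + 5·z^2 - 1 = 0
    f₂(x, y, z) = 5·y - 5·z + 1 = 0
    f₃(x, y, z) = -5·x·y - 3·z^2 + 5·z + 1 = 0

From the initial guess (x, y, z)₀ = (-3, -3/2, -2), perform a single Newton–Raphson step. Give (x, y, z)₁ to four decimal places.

(-0.7457, -1.0409, -0.8409)

At (-3, -3/2, -2): F = (7.0000, 3.5000, -43.5000).
Jacobian J = [[-2·x, -z, -y + 10·z], [0, 5, -5], [-5·y, -5·x, -6·z + 5]].
At the point, J = [[6.0000, 2.0000, -18.5000], [0.0000, 5.0000, -5.0000], [7.5000, 15.0000, 17.0000]] (det J = 1578.7500).
Solving J·Δ = −F gives Δ = (2.2543, 0.4591, 1.1591).
Then the next iterate is (x, y, z)₁ = (-0.7457, -1.0409, -0.8409).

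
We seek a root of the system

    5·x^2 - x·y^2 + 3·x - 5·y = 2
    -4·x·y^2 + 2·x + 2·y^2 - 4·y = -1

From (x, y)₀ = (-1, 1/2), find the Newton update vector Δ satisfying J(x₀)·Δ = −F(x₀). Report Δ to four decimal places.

At (-1, 1/2): F = (-2.2500, -1.5000).
Jacobian J = [[10·x - y^2 + 3, -2·x·y - 5], [-4·y^2 + 2, -8·x·y + 4·y - 4]].
At the point, J = [[-7.2500, -4.0000], [1.0000, 2.0000]] (det J = -10.5000).
Solving J·Δ = −F gives Δ = (-1.0000, 1.2500).

(-1.0000, 1.2500)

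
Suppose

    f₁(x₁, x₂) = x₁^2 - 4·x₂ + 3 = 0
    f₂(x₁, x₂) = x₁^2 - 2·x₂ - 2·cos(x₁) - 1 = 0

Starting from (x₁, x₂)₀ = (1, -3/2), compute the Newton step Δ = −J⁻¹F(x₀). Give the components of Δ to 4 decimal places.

(1.1482, 3.0741)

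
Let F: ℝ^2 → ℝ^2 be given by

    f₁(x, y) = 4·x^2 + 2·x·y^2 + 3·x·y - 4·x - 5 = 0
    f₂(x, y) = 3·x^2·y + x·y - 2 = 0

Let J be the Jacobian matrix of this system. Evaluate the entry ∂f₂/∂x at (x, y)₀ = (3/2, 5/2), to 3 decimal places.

25.000

∂f₂/∂x = 6·x·y + y.
At (3/2, 5/2) this is 25.000.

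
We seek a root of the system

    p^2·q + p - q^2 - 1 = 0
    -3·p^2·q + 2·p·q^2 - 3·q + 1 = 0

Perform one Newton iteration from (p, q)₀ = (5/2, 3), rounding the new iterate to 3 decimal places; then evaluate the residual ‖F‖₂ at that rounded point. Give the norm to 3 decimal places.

4.636

At (5/2, 3): F = (11.250, -19.250).
Jacobian J = [[2·p·q + 1, p^2 - 2·q], [-6·p·q + 2·q^2, -3·p^2 + 4·p·q - 3]].
At the point, J = [[16.000, 0.250], [-27.000, 8.250]] (det J = 138.750).
Solving J·Δ = −F gives Δ = (-0.704, 0.031).
Then the next iterate is (p, q)₁ = (1.796, 3.031).
Re-evaluating at (1.796, 3.031): F = (1.38588, -4.42396), so ‖F‖₂ = 4.636.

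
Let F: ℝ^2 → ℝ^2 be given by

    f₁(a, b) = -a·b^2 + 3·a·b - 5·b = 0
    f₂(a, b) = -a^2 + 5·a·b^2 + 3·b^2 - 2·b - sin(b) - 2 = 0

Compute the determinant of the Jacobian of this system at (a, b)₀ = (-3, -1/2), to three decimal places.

107.286

J = [[-b^2 + 3·b, -2·a·b + 3·a - 5], [-2·a + 5·b^2, 10·a·b + 6·b - cos(b) - 2]].
At the point, J = [[-1.750, -17.000], [7.250, 9.12242]].
det J = 107.286.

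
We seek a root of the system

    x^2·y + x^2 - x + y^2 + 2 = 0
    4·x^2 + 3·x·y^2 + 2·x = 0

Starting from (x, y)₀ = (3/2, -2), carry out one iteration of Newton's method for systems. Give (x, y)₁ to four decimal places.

(1.3979, -0.4809)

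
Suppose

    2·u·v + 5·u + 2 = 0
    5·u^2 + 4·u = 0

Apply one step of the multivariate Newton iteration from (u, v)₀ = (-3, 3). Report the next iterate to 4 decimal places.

(-1.7308, 0.1603)

At (-3, 3): F = (-31.0000, 33.0000).
Jacobian J = [[2·v + 5, 2·u], [10·u + 4, 0]].
At the point, J = [[11.0000, -6.0000], [-26.0000, 0.0000]] (det J = -156.0000).
Solving J·Δ = −F gives Δ = (1.2692, -2.8397).
Then the next iterate is (u, v)₁ = (-1.7308, 0.1603).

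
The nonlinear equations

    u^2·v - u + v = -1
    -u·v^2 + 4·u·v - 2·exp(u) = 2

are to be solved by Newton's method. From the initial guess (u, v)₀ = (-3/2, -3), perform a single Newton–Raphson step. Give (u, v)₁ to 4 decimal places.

(-1.2152, -1.4703)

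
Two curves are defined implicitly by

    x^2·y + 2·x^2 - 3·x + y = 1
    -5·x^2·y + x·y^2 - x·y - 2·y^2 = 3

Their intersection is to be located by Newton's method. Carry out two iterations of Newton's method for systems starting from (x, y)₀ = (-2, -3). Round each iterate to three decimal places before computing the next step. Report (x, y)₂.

At (-2, -3): F = (-2.000, 15.000).
Jacobian J = [[2·x·y + 4·x - 3, x^2 + 1], [-10·x·y + y^2 - y, -5·x^2 + 2·x·y - x - 4·y]].
At the point, J = [[1.000, 5.000], [-48.000, 6.000]] (det J = 246.000).
Solving J·Δ = −F gives Δ = (0.354, 0.329).
Then the next iterate is (x, y)₁ = (-1.646, -2.671).
Round to (-1.646, -2.671) and repeat: F = (-0.55095, 2.77501), J = [[-0.79107, 3.70932], [-34.15942, 7.57635]].
Δ = (0.120, 0.174), so (x, y)₂ = (-1.526, -2.497).

(-1.526, -2.497)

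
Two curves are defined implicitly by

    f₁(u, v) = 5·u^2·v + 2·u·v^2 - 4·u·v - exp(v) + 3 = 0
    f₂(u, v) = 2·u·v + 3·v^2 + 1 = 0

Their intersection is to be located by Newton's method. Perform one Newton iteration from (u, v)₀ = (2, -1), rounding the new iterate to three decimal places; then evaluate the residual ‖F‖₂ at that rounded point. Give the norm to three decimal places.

1.147

At (2, -1): F = (-5.36788, 0.000).
Jacobian J = [[10·u·v + 2·v^2 - 4·v, 5·u^2 + 4·u·v - 4·u - exp(v)], [2·v, 2·u + 6·v]].
At the point, J = [[-14.000, 3.63212], [-2.000, -2.000]] (det J = 35.26424).
Solving J·Δ = −F gives Δ = (-0.304, 0.304).
Then the next iterate is (u, v)₁ = (1.696, -0.696).
Re-evaluating at (1.696, -0.696): F = (-1.14370, 0.09242), so ‖F‖₂ = 1.147.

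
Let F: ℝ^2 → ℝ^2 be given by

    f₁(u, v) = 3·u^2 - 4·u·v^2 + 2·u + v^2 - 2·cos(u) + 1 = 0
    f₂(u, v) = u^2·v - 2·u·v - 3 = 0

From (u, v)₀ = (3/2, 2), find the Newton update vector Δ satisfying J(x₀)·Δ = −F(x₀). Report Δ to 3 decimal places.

At (3/2, 2): F = (-9.39147, -4.500).
Jacobian J = [[6·u - 4·v^2 + 2·sin(u) + 2, -8·u·v + 2·v], [2·u·v - 2·v, u^2 - 2·u]].
At the point, J = [[-3.00501, -20.000], [2.000, -0.750]] (det J = 42.25376).
Solving J·Δ = −F gives Δ = (1.963, -0.765).

(1.963, -0.765)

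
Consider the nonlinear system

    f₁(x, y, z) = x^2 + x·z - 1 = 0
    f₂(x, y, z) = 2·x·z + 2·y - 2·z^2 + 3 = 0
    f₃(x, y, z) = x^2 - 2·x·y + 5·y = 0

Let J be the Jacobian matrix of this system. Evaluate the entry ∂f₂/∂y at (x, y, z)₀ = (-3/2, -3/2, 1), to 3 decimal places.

∂f₂/∂y = 2.
At (-3/2, -3/2, 1) this is 2.000.

2.000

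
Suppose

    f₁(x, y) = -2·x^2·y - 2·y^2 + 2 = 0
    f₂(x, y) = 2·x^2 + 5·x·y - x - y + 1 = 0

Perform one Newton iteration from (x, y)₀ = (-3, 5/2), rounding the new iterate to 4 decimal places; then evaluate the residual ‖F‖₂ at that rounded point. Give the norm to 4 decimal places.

15.3447

At (-3, 5/2): F = (-55.5000, -18.0000).
Jacobian J = [[-4·x·y, -2·x^2 - 4·y], [4·x + 5·y - 1, 5·x - 1]].
At the point, J = [[30.0000, -28.0000], [-0.5000, -16.0000]] (det J = -494.0000).
Solving J·Δ = −F gives Δ = (0.7773, -1.1493).
Then the next iterate is (x, y)₁ = (-2.2227, 1.3507).
Re-evaluating at (-2.2227, 1.3507): F = (-14.994765, -3.258214), so ‖F‖₂ = 15.3447.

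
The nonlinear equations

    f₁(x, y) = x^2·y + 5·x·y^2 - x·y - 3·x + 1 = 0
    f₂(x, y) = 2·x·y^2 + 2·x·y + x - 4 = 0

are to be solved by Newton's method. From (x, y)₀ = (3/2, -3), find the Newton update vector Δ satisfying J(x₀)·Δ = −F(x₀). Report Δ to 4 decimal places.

At (3/2, -3): F = (61.7500, 15.5000).
Jacobian J = [[2·x·y + 5·y^2 - y - 3, x^2 + 10·x·y - x], [2·y^2 + 2·y + 1, 4·x·y + 2·x]].
At the point, J = [[36.0000, -44.2500], [13.0000, -15.0000]] (det J = 35.2500).
Solving J·Δ = −F gives Δ = (6.8191, 6.9433).

(6.8191, 6.9433)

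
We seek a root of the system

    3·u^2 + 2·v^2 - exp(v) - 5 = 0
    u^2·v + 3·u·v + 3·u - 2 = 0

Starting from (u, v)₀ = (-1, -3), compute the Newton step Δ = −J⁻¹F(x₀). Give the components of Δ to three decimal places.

At (-1, -3): F = (15.95021, 1.000).
Jacobian J = [[6·u, 4·v - exp(v)], [2·u·v + 3·v + 3, u^2 + 3·u]].
At the point, J = [[-6.000, -12.04979], [0.000, -2.000]] (det J = 12.000).
Solving J·Δ = −F gives Δ = (1.654, 0.500).

(1.654, 0.500)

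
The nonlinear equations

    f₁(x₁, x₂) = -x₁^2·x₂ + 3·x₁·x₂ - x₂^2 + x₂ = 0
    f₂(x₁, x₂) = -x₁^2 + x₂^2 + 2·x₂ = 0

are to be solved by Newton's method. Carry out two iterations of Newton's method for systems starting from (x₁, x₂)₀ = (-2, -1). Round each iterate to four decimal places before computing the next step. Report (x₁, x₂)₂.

(-1.7310, -15.2181)

At (-2, -1): F = (8.0000, -5.0000).
Jacobian J = [[-2·x₁·x₂ + 3·x₂, -x₁^2 + 3·x₁ - 2·x₂ + 1], [-2·x₁, 2·x₂ + 2]].
At the point, J = [[-7.0000, -7.0000], [4.0000, 0.0000]] (det J = 28.0000).
Solving J·Δ = −F gives Δ = (1.2500, -0.1071).
Then the next iterate is (x₁, x₂)₁ = (-0.7500, -1.1071).
Round to (-0.7500, -1.1071) and repeat: F = (0.780948, -1.551030), J = [[-4.981950, 0.4017], [1.5000, -0.2142]].
Δ = (-0.9810, -14.1110), so (x₁, x₂)₂ = (-1.7310, -15.2181).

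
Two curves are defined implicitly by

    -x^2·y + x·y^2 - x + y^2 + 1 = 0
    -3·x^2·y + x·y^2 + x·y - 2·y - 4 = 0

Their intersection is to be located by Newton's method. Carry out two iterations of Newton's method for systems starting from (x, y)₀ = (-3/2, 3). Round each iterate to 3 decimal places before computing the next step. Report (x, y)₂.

(0.107, -2.044)

At (-3/2, 3): F = (-8.750, -48.250).
Jacobian J = [[-2·x·y + y^2 - 1, -x^2 + 2·x·y + 2·y], [-6·x·y + y^2 + y, -3·x^2 + 2·x·y + x - 2]].
At the point, J = [[17.000, -5.250], [39.000, -19.250]] (det J = -122.500).
Solving J·Δ = −F gives Δ = (-0.693, -3.910).
Then the next iterate is (x, y)₁ = (-2.193, -0.910).
Round to (-2.193, -0.910) and repeat: F = (6.58149, 11.12886), J = [[-4.16316, -2.63799], [-12.05568, -14.62949]].
Δ = (2.300, -1.134), so (x, y)₂ = (0.107, -2.044).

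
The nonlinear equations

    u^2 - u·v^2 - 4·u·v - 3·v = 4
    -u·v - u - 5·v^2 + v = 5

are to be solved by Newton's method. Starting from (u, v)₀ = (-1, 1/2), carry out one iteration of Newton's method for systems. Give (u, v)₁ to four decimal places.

(-1.9683, -0.4325)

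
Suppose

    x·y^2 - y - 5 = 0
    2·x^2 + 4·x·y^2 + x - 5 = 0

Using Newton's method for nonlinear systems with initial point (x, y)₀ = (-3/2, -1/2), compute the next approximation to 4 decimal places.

(6.3571, 5.3214)

At (-3/2, -1/2): F = (-4.8750, -3.5000).
Jacobian J = [[y^2, 2·x·y - 1], [4·x + 4·y^2 + 1, 8·x·y]].
At the point, J = [[0.2500, 0.5000], [-4.0000, 6.0000]] (det J = 3.5000).
Solving J·Δ = −F gives Δ = (7.8571, 5.8214).
Then the next iterate is (x, y)₁ = (6.3571, 5.3214).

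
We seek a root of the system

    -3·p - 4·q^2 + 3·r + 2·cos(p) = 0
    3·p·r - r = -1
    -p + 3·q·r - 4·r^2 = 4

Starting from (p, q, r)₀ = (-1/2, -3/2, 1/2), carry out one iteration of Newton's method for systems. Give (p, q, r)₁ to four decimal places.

At (-1/2, -3/2, 1/2): F = (-4.244835, -0.2500, -6.7500).
Jacobian J = [[-2·sin(p) - 3, -8·q, 3], [3·r, 0, 3·p - 1], [-1, 3·r, 3·q - 8·r]].
At the point, J = [[-2.041149, 12.0000, 3.0000], [1.5000, 0.0000, -2.5000], [-1.0000, 1.5000, -8.5000]] (det J = 182.095692).
Solving J·Δ = −F gives Δ = (-0.8784, 0.3611, -0.6271).
Then the next iterate is (p, q, r)₁ = (-1.3784, -1.1389, -0.1271).

(-1.3784, -1.1389, -0.1271)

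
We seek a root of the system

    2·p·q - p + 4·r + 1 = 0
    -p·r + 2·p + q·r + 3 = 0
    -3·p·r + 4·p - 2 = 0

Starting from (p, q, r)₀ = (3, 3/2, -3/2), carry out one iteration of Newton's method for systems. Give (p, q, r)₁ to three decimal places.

(0.110, 2.375, -1.618)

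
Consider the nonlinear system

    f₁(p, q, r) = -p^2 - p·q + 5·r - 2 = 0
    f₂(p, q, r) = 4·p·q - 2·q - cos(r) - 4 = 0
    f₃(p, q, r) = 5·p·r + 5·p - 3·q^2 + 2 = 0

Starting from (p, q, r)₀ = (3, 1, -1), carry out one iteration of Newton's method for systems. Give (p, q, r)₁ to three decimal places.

At (3, 1, -1): F = (-19.000, 5.45970, -1.000).
Jacobian J = [[-2·p - q, -p, 5], [4·q, 4·p - 2, sin(r)], [5·r + 5, -6·q, 5·p]].
At the point, J = [[-7.000, -3.000, 5.000], [4.000, 10.000, -0.84147], [0.000, -6.000, 15.000]] (det J = -954.65822).
Solving J·Δ = −F gives Δ = (-2.749, 0.579, 0.298).
Then the next iterate is (p, q, r)₁ = (0.251, 1.579, -0.702).

(0.251, 1.579, -0.702)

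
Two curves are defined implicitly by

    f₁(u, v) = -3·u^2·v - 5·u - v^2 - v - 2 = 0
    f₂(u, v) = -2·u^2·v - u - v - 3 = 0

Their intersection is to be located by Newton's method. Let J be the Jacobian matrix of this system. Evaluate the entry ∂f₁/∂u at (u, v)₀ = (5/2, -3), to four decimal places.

40.0000

∂f₁/∂u = -6·u·v - 5.
At (5/2, -3) this is 40.0000.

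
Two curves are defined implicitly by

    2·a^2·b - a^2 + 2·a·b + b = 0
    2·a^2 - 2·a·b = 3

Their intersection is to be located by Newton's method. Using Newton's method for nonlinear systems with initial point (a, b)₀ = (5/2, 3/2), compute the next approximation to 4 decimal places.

(1.7571, 0.8599)

At (5/2, 3/2): F = (21.5000, 2.0000).
Jacobian J = [[4·a·b - 2·a + 2·b, 2·a^2 + 2·a + 1], [4·a - 2·b, -2·a]].
At the point, J = [[13.0000, 18.5000], [7.0000, -5.0000]] (det J = -194.5000).
Solving J·Δ = −F gives Δ = (-0.7429, -0.6401).
Then the next iterate is (a, b)₁ = (1.7571, 0.8599).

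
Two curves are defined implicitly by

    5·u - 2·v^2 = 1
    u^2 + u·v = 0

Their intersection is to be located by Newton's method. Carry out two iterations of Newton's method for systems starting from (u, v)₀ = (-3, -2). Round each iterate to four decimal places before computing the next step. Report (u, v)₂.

(-0.2349, -1.2079)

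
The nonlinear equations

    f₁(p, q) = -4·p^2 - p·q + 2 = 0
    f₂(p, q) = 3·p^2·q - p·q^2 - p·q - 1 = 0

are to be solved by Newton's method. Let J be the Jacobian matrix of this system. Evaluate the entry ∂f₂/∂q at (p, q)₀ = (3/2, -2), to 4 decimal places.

∂f₂/∂q = 3·p^2 - 2·p·q - p.
At (3/2, -2) this is 11.2500.

11.2500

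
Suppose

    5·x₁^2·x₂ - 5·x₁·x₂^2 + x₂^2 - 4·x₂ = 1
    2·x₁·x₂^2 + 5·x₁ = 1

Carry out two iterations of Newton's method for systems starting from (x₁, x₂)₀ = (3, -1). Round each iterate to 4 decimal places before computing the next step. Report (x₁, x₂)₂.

(-5.4989, -3.7766)

At (3, -1): F = (-56.0000, 20.0000).
Jacobian J = [[10·x₁·x₂ - 5·x₂^2, 5·x₁^2 - 10·x₁·x₂ + 2·x₂ - 4], [2·x₂^2 + 5, 4·x₁·x₂]].
At the point, J = [[-35.0000, 69.0000], [7.0000, -12.0000]] (det J = -63.0000).
Solving J·Δ = −F gives Δ = (-11.2381, -4.8889).
Then the next iterate is (x₁, x₂)₁ = (-8.2381, -5.8889).
Round to (-8.2381, -5.8889) and repeat: F = (-512.603032, -613.570999), J = [[311.737755, -161.579813], [74.358286, 194.053388]].
Δ = (2.7392, 2.1123), so (x₁, x₂)₂ = (-5.4989, -3.7766).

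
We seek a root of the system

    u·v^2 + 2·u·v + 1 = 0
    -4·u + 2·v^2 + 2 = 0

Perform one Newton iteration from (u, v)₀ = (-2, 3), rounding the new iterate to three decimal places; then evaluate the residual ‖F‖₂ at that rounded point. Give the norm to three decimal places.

13.826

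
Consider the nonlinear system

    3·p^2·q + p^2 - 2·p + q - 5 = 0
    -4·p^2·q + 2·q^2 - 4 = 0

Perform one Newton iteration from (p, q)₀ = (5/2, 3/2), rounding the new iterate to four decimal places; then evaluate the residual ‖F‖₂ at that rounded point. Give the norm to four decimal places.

At (5/2, 3/2): F = (25.8750, -37.0000).
Jacobian J = [[6·p·q + 2·p - 2, 3·p^2 + 1], [-8·p·q, -4·p^2 + 4·q]].
At the point, J = [[25.5000, 19.7500], [-30.0000, -19.0000]] (det J = 108.0000).
Solving J·Δ = −F gives Δ = (-2.2141, 1.5486).
Then the next iterate is (p, q)₁ = (0.2859, 3.0486).
Re-evaluating at (0.2859, 3.0486): F = (-1.693894, 13.591168), so ‖F‖₂ = 13.6963.

13.6963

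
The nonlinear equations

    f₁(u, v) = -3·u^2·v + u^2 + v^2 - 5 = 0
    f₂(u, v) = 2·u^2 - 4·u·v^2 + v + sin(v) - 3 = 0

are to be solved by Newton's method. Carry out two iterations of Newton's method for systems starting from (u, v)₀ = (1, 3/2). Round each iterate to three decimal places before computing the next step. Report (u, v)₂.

(-0.079, 2.646)

At (1, 3/2): F = (-6.250, -7.50251).
Jacobian J = [[-6·u·v + 2·u, -3·u^2 + 2·v], [4·u - 4·v^2, -8·u·v + cos(v) + 1]].
At the point, J = [[-7.000, 0.000], [-5.000, -10.92926]] (det J = 76.50484).
Solving J·Δ = −F gives Δ = (-0.893, -0.278).
Then the next iterate is (u, v)₁ = (0.107, 1.222).
Round to (0.107, 1.222) and repeat: F = (-3.53724, -1.45444), J = [[-0.57052, 2.40965], [-5.54514, 0.29573]].
Δ = (-0.186, 1.424), so (u, v)₂ = (-0.079, 2.646).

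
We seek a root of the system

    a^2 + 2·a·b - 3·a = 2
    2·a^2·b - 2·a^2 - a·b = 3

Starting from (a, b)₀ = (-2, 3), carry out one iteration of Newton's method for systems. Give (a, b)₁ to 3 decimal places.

(-1.581, 1.895)

At (-2, 3): F = (-4.000, 19.000).
Jacobian J = [[2·a + 2·b - 3, 2·a], [4·a·b - 4·a - b, 2·a^2 - a]].
At the point, J = [[-1.000, -4.000], [-19.000, 10.000]] (det J = -86.000).
Solving J·Δ = −F gives Δ = (0.419, -1.105).
Then the next iterate is (a, b)₁ = (-1.581, 1.895).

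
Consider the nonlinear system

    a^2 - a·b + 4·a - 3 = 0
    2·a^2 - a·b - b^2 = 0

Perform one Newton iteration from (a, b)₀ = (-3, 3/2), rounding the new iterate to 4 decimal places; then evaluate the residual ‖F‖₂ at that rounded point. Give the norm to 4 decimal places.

4.0951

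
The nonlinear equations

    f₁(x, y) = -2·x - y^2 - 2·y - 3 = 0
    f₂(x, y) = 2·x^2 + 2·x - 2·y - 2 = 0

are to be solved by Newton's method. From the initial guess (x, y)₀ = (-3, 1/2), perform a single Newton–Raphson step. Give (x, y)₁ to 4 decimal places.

(-2.0962, 0.4808)

At (-3, 1/2): F = (1.7500, 9.0000).
Jacobian J = [[-2, -2·y - 2], [4·x + 2, -2]].
At the point, J = [[-2.0000, -3.0000], [-10.0000, -2.0000]] (det J = -26.0000).
Solving J·Δ = −F gives Δ = (0.9038, -0.0192).
Then the next iterate is (x, y)₁ = (-2.0962, 0.4808).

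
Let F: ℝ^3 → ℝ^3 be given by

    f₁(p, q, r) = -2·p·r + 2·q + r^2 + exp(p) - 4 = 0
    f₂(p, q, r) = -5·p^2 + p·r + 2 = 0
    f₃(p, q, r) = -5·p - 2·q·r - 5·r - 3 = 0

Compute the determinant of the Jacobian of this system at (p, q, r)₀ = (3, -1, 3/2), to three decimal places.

-303.730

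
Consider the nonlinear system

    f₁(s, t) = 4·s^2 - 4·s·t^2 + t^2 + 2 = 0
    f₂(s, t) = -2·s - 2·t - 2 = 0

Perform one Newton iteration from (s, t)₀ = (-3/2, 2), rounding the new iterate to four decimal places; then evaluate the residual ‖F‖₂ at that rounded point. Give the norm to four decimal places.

13.8657

At (-3/2, 2): F = (39.0000, -3.0000).
Jacobian J = [[8·s - 4·t^2, -8·s·t + 2·t], [-2, -2]].
At the point, J = [[-28.0000, 28.0000], [-2.0000, -2.0000]] (det J = 112.0000).
Solving J·Δ = −F gives Δ = (-0.0536, -1.4464).
Then the next iterate is (s, t)₁ = (-1.5536, 0.5536).
Re-evaluating at (-1.5536, 0.5536): F = (13.865710, 0.0000), so ‖F‖₂ = 13.8657.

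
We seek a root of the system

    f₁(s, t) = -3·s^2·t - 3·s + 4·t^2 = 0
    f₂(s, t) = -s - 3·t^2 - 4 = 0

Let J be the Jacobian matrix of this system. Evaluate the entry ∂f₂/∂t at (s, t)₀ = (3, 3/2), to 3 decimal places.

∂f₂/∂t = -6·t.
At (3, 3/2) this is -9.000.

-9.000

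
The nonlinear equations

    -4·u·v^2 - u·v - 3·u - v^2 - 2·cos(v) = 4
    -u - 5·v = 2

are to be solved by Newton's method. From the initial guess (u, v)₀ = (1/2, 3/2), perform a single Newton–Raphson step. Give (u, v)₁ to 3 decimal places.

(0.656, -0.531)

At (1/2, 3/2): F = (-13.14147, -10.000).
Jacobian J = [[-4·v^2 - v - 3, -8·u·v - u - 2·v + 2·sin(v)], [-1, -5]].
At the point, J = [[-13.500, -7.50501], [-1.000, -5.000]] (det J = 59.99499).
Solving J·Δ = −F gives Δ = (0.156, -2.031).
Then the next iterate is (u, v)₁ = (0.656, -0.531).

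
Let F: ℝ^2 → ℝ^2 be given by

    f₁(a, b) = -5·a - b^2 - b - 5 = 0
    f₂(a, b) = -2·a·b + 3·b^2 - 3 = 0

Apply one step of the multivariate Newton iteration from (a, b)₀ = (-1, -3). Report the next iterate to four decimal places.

At (-1, -3): F = (-6.0000, 18.0000).
Jacobian J = [[-5, -2·b - 1], [-2·b, -2·a + 6·b]].
At the point, J = [[-5.0000, 5.0000], [6.0000, -16.0000]] (det J = 50.0000).
Solving J·Δ = −F gives Δ = (-0.1200, 1.0800).
Then the next iterate is (a, b)₁ = (-1.1200, -1.9200).

(-1.1200, -1.9200)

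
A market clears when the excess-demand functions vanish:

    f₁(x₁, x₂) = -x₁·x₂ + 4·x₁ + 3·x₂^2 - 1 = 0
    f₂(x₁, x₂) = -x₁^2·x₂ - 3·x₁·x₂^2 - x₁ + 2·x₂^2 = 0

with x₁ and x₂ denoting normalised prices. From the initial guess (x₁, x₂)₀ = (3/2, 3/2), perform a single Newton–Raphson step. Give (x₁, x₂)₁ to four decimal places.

(1.7056, 0.1648)

At (3/2, 3/2): F = (9.5000, -10.5000).
Jacobian J = [[-x₂ + 4, -x₁ + 6·x₂], [-2·x₁·x₂ - 3·x₂^2 - 1, -x₁^2 - 6·x₁·x₂ + 4·x₂]].
At the point, J = [[2.5000, 7.5000], [-12.2500, -9.7500]] (det J = 67.5000).
Solving J·Δ = −F gives Δ = (0.2056, -1.3352).
Then the next iterate is (x₁, x₂)₁ = (1.7056, 0.1648).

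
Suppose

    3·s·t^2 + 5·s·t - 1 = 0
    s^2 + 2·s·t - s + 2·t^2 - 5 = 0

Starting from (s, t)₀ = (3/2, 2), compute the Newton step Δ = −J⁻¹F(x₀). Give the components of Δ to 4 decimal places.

(-1.1615, -0.2528)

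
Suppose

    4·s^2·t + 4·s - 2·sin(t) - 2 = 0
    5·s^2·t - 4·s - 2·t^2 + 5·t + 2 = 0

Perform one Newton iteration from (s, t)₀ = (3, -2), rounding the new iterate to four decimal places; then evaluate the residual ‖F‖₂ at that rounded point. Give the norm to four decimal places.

1689.1782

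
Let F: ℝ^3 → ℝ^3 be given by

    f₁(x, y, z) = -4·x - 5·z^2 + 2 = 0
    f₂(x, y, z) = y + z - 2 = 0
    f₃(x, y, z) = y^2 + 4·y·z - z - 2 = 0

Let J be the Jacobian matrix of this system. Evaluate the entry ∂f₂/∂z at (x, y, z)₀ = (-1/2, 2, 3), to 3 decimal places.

∂f₂/∂z = 1.
At (-1/2, 2, 3) this is 1.000.

1.000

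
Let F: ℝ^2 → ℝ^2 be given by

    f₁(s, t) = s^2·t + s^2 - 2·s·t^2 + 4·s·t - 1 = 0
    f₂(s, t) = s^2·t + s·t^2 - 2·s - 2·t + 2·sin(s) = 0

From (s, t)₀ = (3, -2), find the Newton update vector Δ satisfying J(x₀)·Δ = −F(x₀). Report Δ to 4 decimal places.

At (3, -2): F = (-58.0000, -7.717760).
Jacobian J = [[2·s·t + 2·s - 2·t^2 + 4·t, s^2 - 4·s·t + 4·s], [2·s·t + t^2 + 2·cos(s) - 2, s^2 + 2·s·t - 2]].
At the point, J = [[-22.0000, 45.0000], [-11.979985, -5.0000]] (det J = 649.099325).
Solving J·Δ = −F gives Δ = (-0.9818, 0.8089).

(-0.9818, 0.8089)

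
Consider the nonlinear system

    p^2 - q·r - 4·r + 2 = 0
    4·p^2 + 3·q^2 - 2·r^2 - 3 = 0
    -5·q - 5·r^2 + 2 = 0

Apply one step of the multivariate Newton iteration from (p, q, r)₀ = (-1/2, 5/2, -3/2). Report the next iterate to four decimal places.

At (-1/2, 5/2, -3/2): F = (12.0000, 12.2500, -21.7500).
Jacobian J = [[2·p, -r, -q - 4], [8·p, 6·q, -4·r], [0, -5, -10·r]].
At the point, J = [[-1.0000, 1.5000, -6.5000], [-4.0000, 15.0000, 6.0000], [0.0000, -5.0000, 15.0000]] (det J = -295.0000).
Solving J·Δ = −F gives Δ = (2.9360, -0.5415, 1.2695).
Then the next iterate is (p, q, r)₁ = (2.4360, 1.9585, -0.2305).

(2.4360, 1.9585, -0.2305)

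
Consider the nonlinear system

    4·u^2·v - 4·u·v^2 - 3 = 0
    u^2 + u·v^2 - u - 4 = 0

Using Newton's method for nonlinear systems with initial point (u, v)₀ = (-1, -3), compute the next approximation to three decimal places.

(0.958, -3.125)

At (-1, -3): F = (21.000, -11.000).
Jacobian J = [[8·u·v - 4·v^2, 4·u^2 - 8·u·v], [2·u + v^2 - 1, 2·u·v]].
At the point, J = [[-12.000, -20.000], [6.000, 6.000]] (det J = 48.000).
Solving J·Δ = −F gives Δ = (1.958, -0.125).
Then the next iterate is (u, v)₁ = (0.958, -3.125).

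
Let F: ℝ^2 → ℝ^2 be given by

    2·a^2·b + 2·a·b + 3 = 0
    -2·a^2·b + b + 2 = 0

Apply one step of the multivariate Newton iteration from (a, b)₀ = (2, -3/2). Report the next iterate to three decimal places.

At (2, -3/2): F = (-15.000, 12.500).
Jacobian J = [[4·a·b + 2·b, 2·a^2 + 2·a], [-4·a·b, -2·a^2 + 1]].
At the point, J = [[-15.000, 12.000], [12.000, -7.000]] (det J = -39.000).
Solving J·Δ = −F gives Δ = (-1.154, -0.192).
Then the next iterate is (a, b)₁ = (0.846, -1.692).

(0.846, -1.692)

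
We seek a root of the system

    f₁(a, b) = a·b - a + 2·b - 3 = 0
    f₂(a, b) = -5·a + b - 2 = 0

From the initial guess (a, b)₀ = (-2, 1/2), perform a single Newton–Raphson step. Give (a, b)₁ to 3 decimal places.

(-4.000, -18.000)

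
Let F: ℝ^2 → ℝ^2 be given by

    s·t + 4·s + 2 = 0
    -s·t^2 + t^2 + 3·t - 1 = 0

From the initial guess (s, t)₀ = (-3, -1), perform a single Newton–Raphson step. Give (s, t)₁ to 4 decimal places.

(-1.0556, -1.3889)

At (-3, -1): F = (-7.0000, 0.0000).
Jacobian J = [[t + 4, s], [-t^2, -2·s·t + 2·t + 3]].
At the point, J = [[3.0000, -3.0000], [-1.0000, -5.0000]] (det J = -18.0000).
Solving J·Δ = −F gives Δ = (1.9444, -0.3889).
Then the next iterate is (s, t)₁ = (-1.0556, -1.3889).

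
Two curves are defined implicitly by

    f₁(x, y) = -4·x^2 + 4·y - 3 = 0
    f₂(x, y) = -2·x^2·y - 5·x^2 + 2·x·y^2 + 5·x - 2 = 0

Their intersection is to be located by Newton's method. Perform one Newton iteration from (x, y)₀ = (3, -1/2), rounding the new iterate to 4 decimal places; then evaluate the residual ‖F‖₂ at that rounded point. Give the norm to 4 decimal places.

11.5143

At (3, -1/2): F = (-41.0000, -21.5000).
Jacobian J = [[-8·x, 4], [-4·x·y - 10·x + 2·y^2 + 5, -2·x^2 + 4·x·y]].
At the point, J = [[-24.0000, 4.0000], [-18.5000, -24.0000]] (det J = 650.0000).
Solving J·Δ = −F gives Δ = (-1.6462, 0.3731).
Then the next iterate is (x, y)₁ = (1.3538, -0.1269).
Re-evaluating at (1.3538, -0.1269): F = (-10.838698, -3.886112), so ‖F‖₂ = 11.5143.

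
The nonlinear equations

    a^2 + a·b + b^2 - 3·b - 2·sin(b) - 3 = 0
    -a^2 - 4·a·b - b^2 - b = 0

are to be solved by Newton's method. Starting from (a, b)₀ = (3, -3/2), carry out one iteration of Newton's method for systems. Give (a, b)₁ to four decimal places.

At (3, -3/2): F = (10.244990, 8.2500).
Jacobian J = [[2·a + b, a + 2·b - 2·cos(b) - 3], [-2·a - 4·b, -4·a - 2·b - 1]].
At the point, J = [[4.5000, -3.141474], [0.0000, -10.0000]] (det J = -45.0000).
Solving J·Δ = −F gives Δ = (-1.7007, 0.8250).
Then the next iterate is (a, b)₁ = (1.2993, -0.6750).

(1.2993, -0.6750)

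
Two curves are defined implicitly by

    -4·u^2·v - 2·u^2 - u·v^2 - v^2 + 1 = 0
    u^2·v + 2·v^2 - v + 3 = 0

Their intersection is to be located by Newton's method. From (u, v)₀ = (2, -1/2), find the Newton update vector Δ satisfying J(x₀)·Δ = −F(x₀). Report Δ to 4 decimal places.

At (2, -1/2): F = (0.2500, 2.0000).
Jacobian J = [[-8·u·v - 4·u - v^2, -4·u^2 - 2·u·v - 2·v], [2·u·v, u^2 + 4·v - 1]].
At the point, J = [[-0.2500, -13.0000], [-2.0000, 1.0000]] (det J = -26.2500).
Solving J·Δ = −F gives Δ = (1.0000, 0.0000).

(1.0000, 0.0000)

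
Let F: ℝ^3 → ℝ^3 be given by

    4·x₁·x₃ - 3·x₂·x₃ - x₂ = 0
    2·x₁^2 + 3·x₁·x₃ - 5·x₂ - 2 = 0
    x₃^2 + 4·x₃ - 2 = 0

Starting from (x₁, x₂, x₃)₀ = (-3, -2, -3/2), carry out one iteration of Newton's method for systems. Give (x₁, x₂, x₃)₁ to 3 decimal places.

At (-3, -2, -3/2): F = (11.000, 39.500, -5.750).
Jacobian J = [[4·x₃, -3·x₃ - 1, 4·x₁ - 3·x₂], [4·x₁ + 3·x₃, -5, 3·x₁], [0, 0, 2·x₃ + 4]].
At the point, J = [[-6.000, 3.500, -6.000], [-16.500, -5.000, -9.000], [0.000, 0.000, 1.000]] (det J = 87.750).
Solving J·Δ = −F gives Δ = (-1.828, 3.581, 5.750).
Then the next iterate is (x₁, x₂, x₃)₁ = (-4.828, 1.581, 4.250).

(-4.828, 1.581, 4.250)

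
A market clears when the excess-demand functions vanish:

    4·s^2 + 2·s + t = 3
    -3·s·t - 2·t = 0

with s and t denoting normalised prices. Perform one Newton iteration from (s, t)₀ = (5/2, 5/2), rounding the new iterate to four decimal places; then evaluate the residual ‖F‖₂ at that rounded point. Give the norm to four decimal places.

8.6373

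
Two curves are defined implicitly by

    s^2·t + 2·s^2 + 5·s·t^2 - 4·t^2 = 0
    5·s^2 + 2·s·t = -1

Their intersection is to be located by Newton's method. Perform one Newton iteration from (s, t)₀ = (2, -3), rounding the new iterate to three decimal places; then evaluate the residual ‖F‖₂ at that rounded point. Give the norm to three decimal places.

11.751

At (2, -3): F = (50.000, 9.000).
Jacobian J = [[2·s·t + 4·s + 5·t^2, s^2 + 10·s·t - 8·t], [10·s + 2·t, 2·s]].
At the point, J = [[41.000, -32.000], [14.000, 4.000]] (det J = 612.000).
Solving J·Δ = −F gives Δ = (-0.797, 0.541).
Then the next iterate is (s, t)₁ = (1.203, -2.459).
Re-evaluating at (1.203, -2.459): F = (11.51979, 2.31969), so ‖F‖₂ = 11.751.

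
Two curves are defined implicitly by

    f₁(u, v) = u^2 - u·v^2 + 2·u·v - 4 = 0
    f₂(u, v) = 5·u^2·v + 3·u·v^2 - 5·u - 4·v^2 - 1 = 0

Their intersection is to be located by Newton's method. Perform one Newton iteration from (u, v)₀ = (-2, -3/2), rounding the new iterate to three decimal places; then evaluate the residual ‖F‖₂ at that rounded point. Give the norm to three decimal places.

At (-2, -3/2): F = (10.500, -43.500).
Jacobian J = [[2·u - v^2 + 2·v, -2·u·v + 2·u], [10·u·v + 3·v^2 - 5, 5·u^2 + 6·u·v - 8·v]].
At the point, J = [[-9.250, -10.000], [31.750, 50.000]] (det J = -145.000).
Solving J·Δ = −F gives Δ = (0.621, 0.476).
Then the next iterate is (u, v)₁ = (-1.379, -1.024).
Re-evaluating at (-1.379, -1.024): F = (2.17182, -12.37366), so ‖F‖₂ = 12.563.

12.563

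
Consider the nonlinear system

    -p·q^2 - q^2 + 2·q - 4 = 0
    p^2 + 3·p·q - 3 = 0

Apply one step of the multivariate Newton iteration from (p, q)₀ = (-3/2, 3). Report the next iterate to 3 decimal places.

(-5.500, -5.500)

At (-3/2, 3): F = (6.500, -14.250).
Jacobian J = [[-q^2, -2·p·q - 2·q + 2], [2·p + 3·q, 3·p]].
At the point, J = [[-9.000, 5.000], [6.000, -4.500]] (det J = 10.500).
Solving J·Δ = −F gives Δ = (-4.000, -8.500).
Then the next iterate is (p, q)₁ = (-5.500, -5.500).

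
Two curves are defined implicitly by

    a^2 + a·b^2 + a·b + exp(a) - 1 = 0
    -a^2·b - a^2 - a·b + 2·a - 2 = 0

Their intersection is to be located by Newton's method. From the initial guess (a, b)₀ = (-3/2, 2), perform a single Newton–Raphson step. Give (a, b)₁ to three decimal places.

(-0.578, 1.392)

At (-3/2, 2): F = (-7.52687, -8.750).
Jacobian J = [[2·a + b^2 + b + exp(a), 2·a·b + a], [-2·a·b - 2·a - b + 2, -a^2 - a]].
At the point, J = [[3.22313, -7.500], [9.000, -0.750]] (det J = 65.08265).
Solving J·Δ = −F gives Δ = (0.922, -0.608).
Then the next iterate is (a, b)₁ = (-0.578, 1.392).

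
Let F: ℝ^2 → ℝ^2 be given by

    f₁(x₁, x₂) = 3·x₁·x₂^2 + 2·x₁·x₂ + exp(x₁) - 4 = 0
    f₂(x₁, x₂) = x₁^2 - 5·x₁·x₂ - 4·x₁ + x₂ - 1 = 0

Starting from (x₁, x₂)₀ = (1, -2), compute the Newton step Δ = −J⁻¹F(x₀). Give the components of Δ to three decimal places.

At (1, -2): F = (6.71828, 4.000).
Jacobian J = [[3·x₂^2 + 2·x₂ + exp(x₁), 6·x₁·x₂ + 2·x₁], [2·x₁ - 5·x₂ - 4, -5·x₁ + 1]].
At the point, J = [[10.71828, -10.000], [8.000, -4.000]] (det J = 37.12687).
Solving J·Δ = −F gives Δ = (-0.354, 0.293).

(-0.354, 0.293)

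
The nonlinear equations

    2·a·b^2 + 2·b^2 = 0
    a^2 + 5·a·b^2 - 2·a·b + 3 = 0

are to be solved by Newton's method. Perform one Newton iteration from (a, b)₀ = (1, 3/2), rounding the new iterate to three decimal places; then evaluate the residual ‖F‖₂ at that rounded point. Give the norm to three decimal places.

At (1, 3/2): F = (9.000, 12.250).
Jacobian J = [[2·b^2, 4·a·b + 4·b], [2·a + 5·b^2 - 2·b, 10·a·b - 2·a]].
At the point, J = [[4.500, 12.000], [10.250, 13.000]] (det J = -64.500).
Solving J·Δ = −F gives Δ = (-0.465, -0.576).
Then the next iterate is (a, b)₁ = (0.535, 0.924).
Re-evaluating at (0.535, 0.924): F = (2.62109, 4.58140), so ‖F‖₂ = 5.278.

5.278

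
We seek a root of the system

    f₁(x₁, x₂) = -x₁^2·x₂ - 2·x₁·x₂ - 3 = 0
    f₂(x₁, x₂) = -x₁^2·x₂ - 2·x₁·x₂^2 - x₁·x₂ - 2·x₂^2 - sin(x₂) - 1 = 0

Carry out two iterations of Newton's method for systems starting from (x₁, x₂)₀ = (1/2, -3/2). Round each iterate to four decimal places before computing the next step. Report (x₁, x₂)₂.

At (1/2, -3/2): F = (-1.1250, -5.627505).
Jacobian J = [[-2·x₁·x₂ - 2·x₂, -x₁^2 - 2·x₁], [-2·x₁·x₂ - 2·x₂^2 - x₂, -x₁^2 - 4·x₁·x₂ - x₁ - 4·x₂ - cos(x₂)]].
At the point, J = [[4.5000, -1.2500], [-1.5000, 8.179263]] (det J = 34.931683).
Solving J·Δ = −F gives Δ = (0.4648, 0.7733).
Then the next iterate is (x₁, x₂)₁ = (0.9648, -0.7267).
Round to (0.9648, -0.7267) and repeat: F = (-0.921319, -1.033226), J = [[2.855640, -2.860439], [1.072755, 3.068271]].
Δ = (0.4888, 0.1659), so (x₁, x₂)₂ = (1.4536, -0.5608).

(1.4536, -0.5608)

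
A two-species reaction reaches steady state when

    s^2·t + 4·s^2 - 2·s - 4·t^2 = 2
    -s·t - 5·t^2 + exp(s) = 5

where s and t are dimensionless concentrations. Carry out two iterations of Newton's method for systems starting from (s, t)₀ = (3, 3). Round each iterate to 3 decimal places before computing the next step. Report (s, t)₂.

(1.192, 0.390)

At (3, 3): F = (19.000, -38.91446).
Jacobian J = [[2·s·t + 8·s - 2, s^2 - 8·t], [-t + exp(s), -s - 10·t]].
At the point, J = [[40.000, -15.000], [17.08554, -33.000]] (det J = -1063.71695).
Solving J·Δ = −F gives Δ = (-1.138, -1.769).
Then the next iterate is (s, t)₁ = (1.862, 1.231).
Round to (1.862, 1.231) and repeat: F = (6.35066, -8.43233), J = [[17.48024, -6.38096], [5.20560, -14.172]].
Δ = (-0.670, -0.841), so (s, t)₂ = (1.192, 0.390).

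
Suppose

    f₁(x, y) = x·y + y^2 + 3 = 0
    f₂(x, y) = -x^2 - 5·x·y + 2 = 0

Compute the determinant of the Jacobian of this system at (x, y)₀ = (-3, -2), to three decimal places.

J = [[y, x + 2·y], [-2·x - 5·y, -5·x]].
At the point, J = [[-2.000, -7.000], [16.000, 15.000]].
det J = 82.000.

82.000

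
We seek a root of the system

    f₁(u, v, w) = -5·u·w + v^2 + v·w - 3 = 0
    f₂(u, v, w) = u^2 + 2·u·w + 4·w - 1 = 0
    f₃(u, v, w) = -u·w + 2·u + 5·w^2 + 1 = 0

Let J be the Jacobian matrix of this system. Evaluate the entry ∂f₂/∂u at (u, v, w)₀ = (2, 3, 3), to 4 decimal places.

10.0000

∂f₂/∂u = 2·u + 2·w.
At (2, 3, 3) this is 10.0000.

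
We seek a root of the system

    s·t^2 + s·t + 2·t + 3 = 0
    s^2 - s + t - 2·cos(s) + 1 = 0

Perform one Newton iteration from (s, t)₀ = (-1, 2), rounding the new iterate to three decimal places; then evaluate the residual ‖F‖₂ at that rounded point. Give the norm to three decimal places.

35.250

At (-1, 2): F = (1.000, 3.91940).
Jacobian J = [[t^2 + t, 2·s·t + s + 2], [2·s + 2·sin(s) - 1, 1]].
At the point, J = [[6.000, -3.000], [-4.68294, 1.000]] (det J = -8.04883).
Solving J·Δ = −F gives Δ = (1.585, 3.504).
Then the next iterate is (s, t)₁ = (0.585, 5.504).
Re-evaluating at (0.585, 5.504): F = (34.94984, 4.59380), so ‖F‖₂ = 35.250.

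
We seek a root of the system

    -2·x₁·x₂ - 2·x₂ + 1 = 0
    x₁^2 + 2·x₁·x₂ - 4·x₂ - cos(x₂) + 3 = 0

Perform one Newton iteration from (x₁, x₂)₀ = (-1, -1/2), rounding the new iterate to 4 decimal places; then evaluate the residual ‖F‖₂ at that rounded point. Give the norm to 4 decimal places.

At (-1, -1/2): F = (1.0000, 6.122417).
Jacobian J = [[-2·x₂, -2·x₁ - 2], [2·x₁ + 2·x₂, 2·x₁ + sin(x₂) - 4]].
At the point, J = [[1.0000, 0.0000], [-3.0000, -6.479426]] (det J = -6.479426).
Solving J·Δ = −F gives Δ = (-1.0000, 1.4079).
Then the next iterate is (x₁, x₂)₁ = (-2.0000, 0.9079).
Re-evaluating at (-2.0000, 0.9079): F = (2.8158, -0.878602), so ‖F‖₂ = 2.9497.

2.9497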